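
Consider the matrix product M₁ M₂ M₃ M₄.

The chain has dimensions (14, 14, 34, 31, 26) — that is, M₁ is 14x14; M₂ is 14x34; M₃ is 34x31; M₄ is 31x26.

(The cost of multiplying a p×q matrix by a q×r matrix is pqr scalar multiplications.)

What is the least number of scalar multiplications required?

Adjacent pairs: M₁M₂ = 14·14·34 = 6664; M₂M₃ = 14·34·31 = 14756; M₃M₄ = 34·31·26 = 27404.
Length 3: M₁..M₃: k=1: 0+14756+14·14·31=20832; k=2: 6664+0+14·34·31=21420 → min 20832 | M₂..M₄: k=2: 0+27404+14·34·26=39780; k=3: 14756+0+14·31·26=26040 → min 26040.
Length 4: M₁..M₄: k=1: 0+26040+14·14·26=31136; k=2: 6664+27404+14·34·26=46444; k=3: 20832+0+14·31·26=32116 → min 31136.
Optimal order: (M₁ ((M₂ M₃) M₄)) with cost 31136.

31136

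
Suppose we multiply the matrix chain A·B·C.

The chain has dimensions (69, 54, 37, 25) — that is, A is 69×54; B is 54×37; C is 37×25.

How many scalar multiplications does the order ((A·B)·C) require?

201687

(A·B): 69×54 by 54×37 → 69×37, cost 69·54·37 = 137862
((A·B)·C): 69×37 by 37×25 → 69×25, cost 69·37·25 = 63825; cumulative 201687
Total: 201687 scalar multiplications.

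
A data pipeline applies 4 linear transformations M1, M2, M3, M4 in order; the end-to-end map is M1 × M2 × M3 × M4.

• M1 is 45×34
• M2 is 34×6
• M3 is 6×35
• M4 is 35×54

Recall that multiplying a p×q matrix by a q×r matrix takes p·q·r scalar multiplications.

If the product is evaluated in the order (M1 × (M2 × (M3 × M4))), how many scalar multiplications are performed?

(M3 × M4): 6×35 by 35×54 → 6×54, cost 6·35·54 = 11340
(M2 × (M3 × M4)): 34×6 by 6×54 → 34×54, cost 34·6·54 = 11016; cumulative 22356
(M1 × (M2 × (M3 × M4))): 45×34 by 34×54 → 45×54, cost 45·34·54 = 82620; cumulative 104976
Total: 104976 scalar multiplications.

104976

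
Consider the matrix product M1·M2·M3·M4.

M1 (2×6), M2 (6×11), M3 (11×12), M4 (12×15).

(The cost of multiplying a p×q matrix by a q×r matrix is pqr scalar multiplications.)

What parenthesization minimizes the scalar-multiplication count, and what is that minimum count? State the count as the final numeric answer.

756

Adjacent pairs: M1M2 = 2·6·11 = 132; M2M3 = 6·11·12 = 792; M3M4 = 11·12·15 = 1980.
Length 3: M1..M3: k=1: 0+792+2·6·12=936; k=2: 132+0+2·11·12=396 → min 396 | M2..M4: k=2: 0+1980+6·11·15=2970; k=3: 792+0+6·12·15=1872 → min 1872.
Length 4: M1..M4: k=1: 0+1872+2·6·15=2052; k=2: 132+1980+2·11·15=2442; k=3: 396+0+2·12·15=756 → min 756.
Optimal parenthesization: (((M1·M2)·M3)·M4) with cost 756.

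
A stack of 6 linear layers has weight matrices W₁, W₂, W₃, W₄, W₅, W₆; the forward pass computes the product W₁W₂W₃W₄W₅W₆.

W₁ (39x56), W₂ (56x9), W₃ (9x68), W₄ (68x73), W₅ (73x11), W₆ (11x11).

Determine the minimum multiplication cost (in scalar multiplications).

76509

Adjacent pairs: W₁W₂ = 39·56·9 = 19656; W₂W₃ = 56·9·68 = 34272; W₃W₄ = 9·68·73 = 44676; W₄W₅ = 68·73·11 = 54604; W₅W₆ = 73·11·11 = 8833.
Length 3: W₁..W₃: k=1: 0+34272+39·56·68=182784; k=2: 19656+0+39·9·68=43524 → min 43524 | W₂..W₄: k=2: 0+44676+56·9·73=81468; k=3: 34272+0+56·68·73=312256 → min 81468 | W₃..W₅: k=3: 0+54604+9·68·11=61336; k=4: 44676+0+9·73·11=51903 → min 51903 | W₄..W₆: k=4: 0+8833+68·73·11=63437; k=5: 54604+0+68·11·11=62832 → min 62832.
Length 4: W₁..W₄: k=1: 0+81468+39·56·73=240900; k=2: 19656+44676+39·9·73=89955; k=3: 43524+0+39·68·73=237120 → min 89955 | W₂..W₅: k=2: 0+51903+56·9·11=57447; k=3: 34272+54604+56·68·11=130764; k=4: 81468+0+56·73·11=126436 → min 57447 | W₃..W₆: k=3: 0+62832+9·68·11=69564; k=4: 44676+8833+9·73·11=60736; k=5: 51903+0+9·11·11=52992 → min 52992.
Length 5: W₁..W₅: k=1: 0+57447+39·56·11=81471; k=2: 19656+51903+39·9·11=75420; k=3: 43524+54604+39·68·11=127300; k=4: 89955+0+39·73·11=121272 → min 75420 | W₂..W₆: k=2: 0+52992+56·9·11=58536; k=3: 34272+62832+56·68·11=138992; k=4: 81468+8833+56·73·11=135269; k=5: 57447+0+56·11·11=64223 → min 58536.
Length 6: W₁..W₆: k=1: 0+58536+39·56·11=82560; k=2: 19656+52992+39·9·11=76509; k=3: 43524+62832+39·68·11=135528; k=4: 89955+8833+39·73·11=130105; k=5: 75420+0+39·11·11=80139 → min 76509.
Optimal order: ((W₁W₂)(((W₃W₄)W₅)W₆)) with cost 76509.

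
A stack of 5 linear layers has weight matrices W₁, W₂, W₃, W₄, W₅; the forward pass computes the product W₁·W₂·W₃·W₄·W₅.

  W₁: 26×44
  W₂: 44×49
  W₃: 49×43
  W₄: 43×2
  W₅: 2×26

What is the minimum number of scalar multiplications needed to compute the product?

Adjacent pairs: W₁W₂ = 26·44·49 = 56056; W₂W₃ = 44·49·43 = 92708; W₃W₄ = 49·43·2 = 4214; W₄W₅ = 43·2·26 = 2236.
Length 3: W₁..W₃: k=1: 0+92708+26·44·43=141900; k=2: 56056+0+26·49·43=110838 → min 110838 | W₂..W₄: k=2: 0+4214+44·49·2=8526; k=3: 92708+0+44·43·2=96492 → min 8526 | W₃..W₅: k=3: 0+2236+49·43·26=57018; k=4: 4214+0+49·2·26=6762 → min 6762.
Length 4: W₁..W₄: k=1: 0+8526+26·44·2=10814; k=2: 56056+4214+26·49·2=62818; k=3: 110838+0+26·43·2=113074 → min 10814 | W₂..W₅: k=2: 0+6762+44·49·26=62818; k=3: 92708+2236+44·43·26=144136; k=4: 8526+0+44·2·26=10814 → min 10814.
Length 5: W₁..W₅: k=1: 0+10814+26·44·26=40558; k=2: 56056+6762+26·49·26=95942; k=3: 110838+2236+26·43·26=142142; k=4: 10814+0+26·2·26=12166 → min 12166.
Optimal order: ((W₁·(W₂·(W₃·W₄)))·W₅) with cost 12166.

12166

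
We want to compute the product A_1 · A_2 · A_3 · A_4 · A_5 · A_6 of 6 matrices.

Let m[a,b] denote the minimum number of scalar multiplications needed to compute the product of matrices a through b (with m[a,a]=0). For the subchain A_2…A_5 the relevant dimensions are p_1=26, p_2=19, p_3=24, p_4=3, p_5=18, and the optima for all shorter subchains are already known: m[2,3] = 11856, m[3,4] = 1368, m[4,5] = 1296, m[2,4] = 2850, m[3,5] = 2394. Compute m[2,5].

4254

m[2,5] = min over k∈[2,4] of m[2,k]+m[k+1,5]+p_{1}·p_k·p_{5}.
k=2: 0 + 2394 + 26·19·18 = 11286; k=3: 11856 + 1296 + 26·24·18 = 24384; k=4: 2850 + 0 + 26·3·18 = 4254.
Minimum: 4254 at k=4.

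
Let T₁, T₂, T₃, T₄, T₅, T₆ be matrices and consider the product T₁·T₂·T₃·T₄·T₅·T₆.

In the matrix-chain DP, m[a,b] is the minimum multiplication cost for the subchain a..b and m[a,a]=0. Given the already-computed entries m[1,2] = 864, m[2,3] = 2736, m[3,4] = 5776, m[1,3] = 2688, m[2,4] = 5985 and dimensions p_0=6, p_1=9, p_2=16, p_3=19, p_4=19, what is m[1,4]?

4854

m[1,4] = min over k∈[1,3] of m[1,k]+m[k+1,4]+p_{0}·p_k·p_{4}.
k=1: 0 + 5985 + 6·9·19 = 7011; k=2: 864 + 5776 + 6·16·19 = 8464; k=3: 2688 + 0 + 6·19·19 = 4854.
Minimum: 4854 at k=3.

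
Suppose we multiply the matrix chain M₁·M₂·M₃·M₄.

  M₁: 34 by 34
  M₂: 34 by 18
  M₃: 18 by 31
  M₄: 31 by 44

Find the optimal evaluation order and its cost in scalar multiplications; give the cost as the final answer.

72288

Adjacent pairs: M₁M₂ = 34·34·18 = 20808; M₂M₃ = 34·18·31 = 18972; M₃M₄ = 18·31·44 = 24552.
Length 3: M₁..M₃: k=1: 0+18972+34·34·31=54808; k=2: 20808+0+34·18·31=39780 → min 39780 | M₂..M₄: k=2: 0+24552+34·18·44=51480; k=3: 18972+0+34·31·44=65348 → min 51480.
Length 4: M₁..M₄: k=1: 0+51480+34·34·44=102344; k=2: 20808+24552+34·18·44=72288; k=3: 39780+0+34·31·44=86156 → min 72288.
Optimal parenthesization: ((M₁·M₂)·(M₃·M₄)) with cost 72288.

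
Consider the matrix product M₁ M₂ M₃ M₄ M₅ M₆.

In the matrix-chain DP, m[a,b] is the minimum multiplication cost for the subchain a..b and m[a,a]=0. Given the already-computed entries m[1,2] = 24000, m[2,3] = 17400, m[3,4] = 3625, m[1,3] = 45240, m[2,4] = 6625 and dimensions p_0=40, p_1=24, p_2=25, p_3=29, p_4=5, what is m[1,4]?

11425

m[1,4] = min over k∈[1,3] of m[1,k]+m[k+1,4]+p_{0}·p_k·p_{4}.
k=1: 0 + 6625 + 40·24·5 = 11425; k=2: 24000 + 3625 + 40·25·5 = 32625; k=3: 45240 + 0 + 40·29·5 = 51040.
Minimum: 11425 at k=1.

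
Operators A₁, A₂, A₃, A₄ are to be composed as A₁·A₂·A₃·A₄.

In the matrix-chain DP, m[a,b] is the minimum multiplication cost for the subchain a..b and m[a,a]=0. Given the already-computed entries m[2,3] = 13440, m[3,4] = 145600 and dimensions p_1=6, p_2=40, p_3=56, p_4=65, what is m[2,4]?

m[2,4] = min over k∈[2,3] of m[2,k]+m[k+1,4]+p_{1}·p_k·p_{4}.
k=2: 0 + 145600 + 6·40·65 = 161200; k=3: 13440 + 0 + 6·56·65 = 35280.
Minimum: 35280 at k=3.

35280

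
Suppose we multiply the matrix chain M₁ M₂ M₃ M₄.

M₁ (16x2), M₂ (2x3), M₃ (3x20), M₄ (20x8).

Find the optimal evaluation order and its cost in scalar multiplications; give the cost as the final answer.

696

Adjacent pairs: M₁M₂ = 16·2·3 = 96; M₂M₃ = 2·3·20 = 120; M₃M₄ = 3·20·8 = 480.
Length 3: M₁..M₃: k=1: 0+120+16·2·20=760; k=2: 96+0+16·3·20=1056 → min 760 | M₂..M₄: k=2: 0+480+2·3·8=528; k=3: 120+0+2·20·8=440 → min 440.
Length 4: M₁..M₄: k=1: 0+440+16·2·8=696; k=2: 96+480+16·3·8=960; k=3: 760+0+16·20·8=3320 → min 696.
Optimal parenthesization: (M₁ ((M₂ M₃) M₄)) with cost 696.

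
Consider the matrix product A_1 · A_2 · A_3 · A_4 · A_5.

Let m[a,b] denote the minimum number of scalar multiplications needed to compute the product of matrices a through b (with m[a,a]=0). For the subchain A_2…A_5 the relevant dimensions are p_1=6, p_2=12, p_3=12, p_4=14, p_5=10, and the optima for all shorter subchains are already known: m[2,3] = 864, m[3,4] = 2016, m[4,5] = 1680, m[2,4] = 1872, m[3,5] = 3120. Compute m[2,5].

m[2,5] = min over k∈[2,4] of m[2,k]+m[k+1,5]+p_{1}·p_k·p_{5}.
k=2: 0 + 3120 + 6·12·10 = 3840; k=3: 864 + 1680 + 6·12·10 = 3264; k=4: 1872 + 0 + 6·14·10 = 2712.
Minimum: 2712 at k=4.

2712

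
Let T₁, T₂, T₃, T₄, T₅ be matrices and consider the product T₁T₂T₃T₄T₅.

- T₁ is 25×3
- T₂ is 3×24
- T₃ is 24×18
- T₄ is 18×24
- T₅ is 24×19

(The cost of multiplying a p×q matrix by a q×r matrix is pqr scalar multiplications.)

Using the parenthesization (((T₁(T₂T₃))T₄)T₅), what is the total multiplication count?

24846

(T₂T₃): 3×24 by 24×18 → 3×18, cost 3·24·18 = 1296
(T₁(T₂T₃)): 25×3 by 3×18 → 25×18, cost 25·3·18 = 1350; cumulative 2646
((T₁(T₂T₃))T₄): 25×18 by 18×24 → 25×24, cost 25·18·24 = 10800; cumulative 13446
(((T₁(T₂T₃))T₄)T₅): 25×24 by 24×19 → 25×19, cost 25·24·19 = 11400; cumulative 24846
Total: 24846 scalar multiplications.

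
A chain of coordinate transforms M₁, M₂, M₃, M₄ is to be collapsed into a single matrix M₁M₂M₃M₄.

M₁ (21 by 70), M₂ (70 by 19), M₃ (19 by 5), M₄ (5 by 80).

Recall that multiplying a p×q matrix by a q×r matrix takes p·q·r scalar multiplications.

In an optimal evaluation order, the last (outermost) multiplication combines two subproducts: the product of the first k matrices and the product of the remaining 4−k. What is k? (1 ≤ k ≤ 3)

3

Adjacent pairs: M₁M₂ = 21·70·19 = 27930; M₂M₃ = 70·19·5 = 6650; M₃M₄ = 19·5·80 = 7600.
Length 3: M₁..M₃: k=1: 0+6650+21·70·5=14000; k=2: 27930+0+21·19·5=29925 → min 14000 | M₂..M₄: k=2: 0+7600+70·19·80=114000; k=3: 6650+0+70·5·80=34650 → min 34650.
Top-level splits: k=1: (M₁..M₁)·(M₂..M₄) → 0+34650+21·70·80 = 152250; k=2: (M₁..M₂)·(M₃..M₄) → 27930+7600+21·19·80 = 67450; k=3: (M₁..M₃)·(M₄..M₄) → 14000+0+21·5·80 = 22400.
Best split is after M₃, i.e. k = 3.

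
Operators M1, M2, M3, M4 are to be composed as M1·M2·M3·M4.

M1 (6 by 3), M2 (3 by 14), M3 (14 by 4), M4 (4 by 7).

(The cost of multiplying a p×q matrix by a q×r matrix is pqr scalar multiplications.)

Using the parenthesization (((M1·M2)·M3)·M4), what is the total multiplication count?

(M1·M2): 6×3 by 3×14 → 6×14, cost 6·3·14 = 252
((M1·M2)·M3): 6×14 by 14×4 → 6×4, cost 6·14·4 = 336; cumulative 588
(((M1·M2)·M3)·M4): 6×4 by 4×7 → 6×7, cost 6·4·7 = 168; cumulative 756
Total: 756 scalar multiplications.

756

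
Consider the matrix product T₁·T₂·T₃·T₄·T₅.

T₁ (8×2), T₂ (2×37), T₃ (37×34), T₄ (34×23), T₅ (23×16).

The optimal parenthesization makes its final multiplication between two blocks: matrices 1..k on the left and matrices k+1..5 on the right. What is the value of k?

1

Adjacent pairs: T₁T₂ = 8·2·37 = 592; T₂T₃ = 2·37·34 = 2516; T₃T₄ = 37·34·23 = 28934; T₄T₅ = 34·23·16 = 12512.
Length 3: T₁..T₃: k=1: 0+2516+8·2·34=3060; k=2: 592+0+8·37·34=10656 → min 3060 | T₂..T₄: k=2: 0+28934+2·37·23=30636; k=3: 2516+0+2·34·23=4080 → min 4080 | T₃..T₅: k=3: 0+12512+37·34·16=32640; k=4: 28934+0+37·23·16=42550 → min 32640.
Length 4: T₁..T₄: k=1: 0+4080+8·2·23=4448; k=2: 592+28934+8·37·23=36334; k=3: 3060+0+8·34·23=9316 → min 4448 | T₂..T₅: k=2: 0+32640+2·37·16=33824; k=3: 2516+12512+2·34·16=16116; k=4: 4080+0+2·23·16=4816 → min 4816.
Top-level splits: k=1: (T₁..T₁)·(T₂..T₅) → 0+4816+8·2·16 = 5072; k=2: (T₁..T₂)·(T₃..T₅) → 592+32640+8·37·16 = 37968; k=3: (T₁..T₃)·(T₄..T₅) → 3060+12512+8·34·16 = 19924; k=4: (T₁..T₄)·(T₅..T₅) → 4448+0+8·23·16 = 7392.
Best split is after T₁, i.e. k = 1.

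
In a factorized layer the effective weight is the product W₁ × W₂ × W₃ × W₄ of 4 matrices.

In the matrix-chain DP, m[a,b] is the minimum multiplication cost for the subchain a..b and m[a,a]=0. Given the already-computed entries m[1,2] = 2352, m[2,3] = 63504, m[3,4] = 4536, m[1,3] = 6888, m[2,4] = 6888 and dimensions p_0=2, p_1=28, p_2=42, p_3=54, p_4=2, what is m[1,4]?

m[1,4] = min over k∈[1,3] of m[1,k]+m[k+1,4]+p_{0}·p_k·p_{4}.
k=1: 0 + 6888 + 2·28·2 = 7000; k=2: 2352 + 4536 + 2·42·2 = 7056; k=3: 6888 + 0 + 2·54·2 = 7104.
Minimum: 7000 at k=1.

7000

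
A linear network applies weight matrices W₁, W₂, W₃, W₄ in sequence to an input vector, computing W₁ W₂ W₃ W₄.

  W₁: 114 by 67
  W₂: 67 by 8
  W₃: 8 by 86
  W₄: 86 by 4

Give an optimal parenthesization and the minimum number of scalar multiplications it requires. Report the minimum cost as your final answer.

35448

Adjacent pairs: W₁W₂ = 114·67·8 = 61104; W₂W₃ = 67·8·86 = 46096; W₃W₄ = 8·86·4 = 2752.
Length 3: W₁..W₃: k=1: 0+46096+114·67·86=702964; k=2: 61104+0+114·8·86=139536 → min 139536 | W₂..W₄: k=2: 0+2752+67·8·4=4896; k=3: 46096+0+67·86·4=69144 → min 4896.
Length 4: W₁..W₄: k=1: 0+4896+114·67·4=35448; k=2: 61104+2752+114·8·4=67504; k=3: 139536+0+114·86·4=178752 → min 35448.
Optimal parenthesization: (W₁ (W₂ (W₃ W₄))) with cost 35448.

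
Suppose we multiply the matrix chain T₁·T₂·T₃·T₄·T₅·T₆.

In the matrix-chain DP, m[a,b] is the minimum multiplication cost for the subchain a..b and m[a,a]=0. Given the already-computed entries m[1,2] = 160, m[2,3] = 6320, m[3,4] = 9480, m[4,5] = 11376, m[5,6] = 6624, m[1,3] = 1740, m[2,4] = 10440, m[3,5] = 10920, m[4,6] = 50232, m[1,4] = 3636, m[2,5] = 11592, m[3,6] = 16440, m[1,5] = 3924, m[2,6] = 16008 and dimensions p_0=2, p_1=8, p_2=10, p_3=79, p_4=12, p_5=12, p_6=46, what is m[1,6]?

m[1,6] = min over k∈[1,5] of m[1,k]+m[k+1,6]+p_{0}·p_k·p_{6}.
k=1: 0 + 16008 + 2·8·46 = 16744; k=2: 160 + 16440 + 2·10·46 = 17520; k=3: 1740 + 50232 + 2·79·46 = 59240; k=4: 3636 + 6624 + 2·12·46 = 11364; k=5: 3924 + 0 + 2·12·46 = 5028.
Minimum: 5028 at k=5.

5028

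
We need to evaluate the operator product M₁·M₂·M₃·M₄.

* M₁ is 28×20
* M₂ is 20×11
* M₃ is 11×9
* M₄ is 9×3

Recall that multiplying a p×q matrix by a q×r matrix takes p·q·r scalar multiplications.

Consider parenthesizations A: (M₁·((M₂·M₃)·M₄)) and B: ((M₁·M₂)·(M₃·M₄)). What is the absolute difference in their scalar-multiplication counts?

3181

Order A = (M₁·((M₂·M₃)·M₄)): (M₂·M₃): 20×11 by 11×9 → 20×9, cost 20·11·9 = 1980; ((M₂·M₃)·M₄): 20×9 by 9×3 → 20×3, cost 20·9·3 = 540; cumulative 2520; (M₁·((M₂·M₃)·M₄)): 28×20 by 20×3 → 28×3, cost 28·20·3 = 1680; cumulative 4200. Total 4200.
Order B = ((M₁·M₂)·(M₃·M₄)): (M₁·M₂): 28×20 by 20×11 → 28×11, cost 28·20·11 = 6160; (M₃·M₄): 11×9 by 9×3 → 11×3, cost 11·9·3 = 297; ((M₁·M₂)·(M₃·M₄)): 28×11 by 11×3 → 28×3, cost 28·11·3 = 924; cumulative 7381. Total 7381.
Difference: |4200 − 7381| = 3181.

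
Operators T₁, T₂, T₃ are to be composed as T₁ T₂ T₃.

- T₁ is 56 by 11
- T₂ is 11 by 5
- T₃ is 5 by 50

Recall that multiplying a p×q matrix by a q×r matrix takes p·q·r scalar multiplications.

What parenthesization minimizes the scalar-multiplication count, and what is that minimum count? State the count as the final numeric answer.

17080

(T₁ (T₂ T₃)): cost 33550.
((T₁ T₂) T₃): cost 17080.
Optimal: ((T₁ T₂) T₃) with cost 17080.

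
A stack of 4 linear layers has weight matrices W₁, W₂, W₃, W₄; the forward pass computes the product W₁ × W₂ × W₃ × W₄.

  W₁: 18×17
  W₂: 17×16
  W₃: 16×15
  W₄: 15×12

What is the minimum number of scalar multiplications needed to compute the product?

Adjacent pairs: W₁W₂ = 18·17·16 = 4896; W₂W₃ = 17·16·15 = 4080; W₃W₄ = 16·15·12 = 2880.
Length 3: W₁..W₃: k=1: 0+4080+18·17·15=8670; k=2: 4896+0+18·16·15=9216 → min 8670 | W₂..W₄: k=2: 0+2880+17·16·12=6144; k=3: 4080+0+17·15·12=7140 → min 6144.
Length 4: W₁..W₄: k=1: 0+6144+18·17·12=9816; k=2: 4896+2880+18·16·12=11232; k=3: 8670+0+18·15·12=11910 → min 9816.
Optimal order: (W₁ × (W₂ × (W₃ × W₄))) with cost 9816.

9816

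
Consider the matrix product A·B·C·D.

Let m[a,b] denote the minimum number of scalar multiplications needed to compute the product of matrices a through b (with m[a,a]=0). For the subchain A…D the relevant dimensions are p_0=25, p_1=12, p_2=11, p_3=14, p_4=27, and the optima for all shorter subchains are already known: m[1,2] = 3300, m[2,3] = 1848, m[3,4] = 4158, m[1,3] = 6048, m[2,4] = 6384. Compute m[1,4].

14484

m[1,4] = min over k∈[1,3] of m[1,k]+m[k+1,4]+p_{0}·p_k·p_{4}.
k=1: 0 + 6384 + 25·12·27 = 14484; k=2: 3300 + 4158 + 25·11·27 = 14883; k=3: 6048 + 0 + 25·14·27 = 15498.
Minimum: 14484 at k=1.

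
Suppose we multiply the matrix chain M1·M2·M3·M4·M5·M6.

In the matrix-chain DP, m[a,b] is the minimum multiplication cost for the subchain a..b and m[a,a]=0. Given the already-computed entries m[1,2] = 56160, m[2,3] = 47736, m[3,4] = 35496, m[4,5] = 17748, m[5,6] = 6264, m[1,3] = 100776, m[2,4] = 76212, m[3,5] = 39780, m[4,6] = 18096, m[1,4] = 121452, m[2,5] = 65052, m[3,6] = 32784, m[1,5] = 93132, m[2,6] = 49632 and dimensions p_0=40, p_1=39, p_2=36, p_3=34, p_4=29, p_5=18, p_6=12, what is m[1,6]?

68352

m[1,6] = min over k∈[1,5] of m[1,k]+m[k+1,6]+p_{0}·p_k·p_{6}.
k=1: 0 + 49632 + 40·39·12 = 68352; k=2: 56160 + 32784 + 40·36·12 = 106224; k=3: 100776 + 18096 + 40·34·12 = 135192; k=4: 121452 + 6264 + 40·29·12 = 141636; k=5: 93132 + 0 + 40·18·12 = 101772.
Minimum: 68352 at k=1.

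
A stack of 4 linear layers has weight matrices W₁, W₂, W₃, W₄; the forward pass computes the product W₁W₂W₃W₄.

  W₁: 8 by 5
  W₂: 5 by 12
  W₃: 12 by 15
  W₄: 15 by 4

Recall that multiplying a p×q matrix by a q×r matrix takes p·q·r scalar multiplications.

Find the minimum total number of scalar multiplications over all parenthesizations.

Adjacent pairs: W₁W₂ = 8·5·12 = 480; W₂W₃ = 5·12·15 = 900; W₃W₄ = 12·15·4 = 720.
Length 3: W₁..W₃: k=1: 0+900+8·5·15=1500; k=2: 480+0+8·12·15=1920 → min 1500 | W₂..W₄: k=2: 0+720+5·12·4=960; k=3: 900+0+5·15·4=1200 → min 960.
Length 4: W₁..W₄: k=1: 0+960+8·5·4=1120; k=2: 480+720+8·12·4=1584; k=3: 1500+0+8·15·4=1980 → min 1120.
Optimal order: (W₁(W₂(W₃W₄))) with cost 1120.

1120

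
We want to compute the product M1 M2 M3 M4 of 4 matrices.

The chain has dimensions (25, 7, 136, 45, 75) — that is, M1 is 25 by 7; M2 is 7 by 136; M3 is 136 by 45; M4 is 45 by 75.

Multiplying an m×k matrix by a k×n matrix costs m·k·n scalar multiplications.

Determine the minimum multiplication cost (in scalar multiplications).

79590

Adjacent pairs: M1M2 = 25·7·136 = 23800; M2M3 = 7·136·45 = 42840; M3M4 = 136·45·75 = 459000.
Length 3: M1..M3: k=1: 0+42840+25·7·45=50715; k=2: 23800+0+25·136·45=176800 → min 50715 | M2..M4: k=2: 0+459000+7·136·75=530400; k=3: 42840+0+7·45·75=66465 → min 66465.
Length 4: M1..M4: k=1: 0+66465+25·7·75=79590; k=2: 23800+459000+25·136·75=737800; k=3: 50715+0+25·45·75=135090 → min 79590.
Optimal order: (M1 ((M2 M3) M4)) with cost 79590.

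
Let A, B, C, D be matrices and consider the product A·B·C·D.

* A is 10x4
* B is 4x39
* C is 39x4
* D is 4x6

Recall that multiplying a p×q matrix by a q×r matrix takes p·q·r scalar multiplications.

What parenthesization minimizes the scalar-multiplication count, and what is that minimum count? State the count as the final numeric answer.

Adjacent pairs: AB = 10·4·39 = 1560; BC = 4·39·4 = 624; CD = 39·4·6 = 936.
Length 3: A..C: k=1: 0+624+10·4·4=784; k=2: 1560+0+10·39·4=3120 → min 784 | B..D: k=2: 0+936+4·39·6=1872; k=3: 624+0+4·4·6=720 → min 720.
Length 4: A..D: k=1: 0+720+10·4·6=960; k=2: 1560+936+10·39·6=4836; k=3: 784+0+10·4·6=1024 → min 960.
Optimal parenthesization: (A·((B·C)·D)) with cost 960.

960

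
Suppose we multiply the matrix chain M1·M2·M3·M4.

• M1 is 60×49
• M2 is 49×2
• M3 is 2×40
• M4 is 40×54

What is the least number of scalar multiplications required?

16680

Adjacent pairs: M1M2 = 60·49·2 = 5880; M2M3 = 49·2·40 = 3920; M3M4 = 2·40·54 = 4320.
Length 3: M1..M3: k=1: 0+3920+60·49·40=121520; k=2: 5880+0+60·2·40=10680 → min 10680 | M2..M4: k=2: 0+4320+49·2·54=9612; k=3: 3920+0+49·40·54=109760 → min 9612.
Length 4: M1..M4: k=1: 0+9612+60·49·54=168372; k=2: 5880+4320+60·2·54=16680; k=3: 10680+0+60·40·54=140280 → min 16680.
Optimal order: ((M1·M2)·(M3·M4)) with cost 16680.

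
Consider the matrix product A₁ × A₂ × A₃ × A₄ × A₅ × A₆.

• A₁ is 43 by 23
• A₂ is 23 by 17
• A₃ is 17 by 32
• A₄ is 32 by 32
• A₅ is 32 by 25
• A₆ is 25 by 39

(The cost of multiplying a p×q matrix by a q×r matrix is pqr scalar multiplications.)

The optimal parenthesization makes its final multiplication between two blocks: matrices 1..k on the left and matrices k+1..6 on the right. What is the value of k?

Adjacent pairs: A₁A₂ = 43·23·17 = 16813; A₂A₃ = 23·17·32 = 12512; A₃A₄ = 17·32·32 = 17408; A₄A₅ = 32·32·25 = 25600; A₅A₆ = 32·25·39 = 31200.
Length 3: A₁..A₃: k=1: 0+12512+43·23·32=44160; k=2: 16813+0+43·17·32=40205 → min 40205 | A₂..A₄: k=2: 0+17408+23·17·32=29920; k=3: 12512+0+23·32·32=36064 → min 29920 | A₃..A₅: k=3: 0+25600+17·32·25=39200; k=4: 17408+0+17·32·25=31008 → min 31008 | A₄..A₆: k=4: 0+31200+32·32·39=71136; k=5: 25600+0+32·25·39=56800 → min 56800.
Length 4: A₁..A₄: k=1: 0+29920+43·23·32=61568; k=2: 16813+17408+43·17·32=57613; k=3: 40205+0+43·32·32=84237 → min 57613 | A₂..A₅: k=2: 0+31008+23·17·25=40783; k=3: 12512+25600+23·32·25=56512; k=4: 29920+0+23·32·25=48320 → min 40783 | A₃..A₆: k=3: 0+56800+17·32·39=78016; k=4: 17408+31200+17·32·39=69824; k=5: 31008+0+17·25·39=47583 → min 47583.
Length 5: A₁..A₅: k=1: 0+40783+43·23·25=65508; k=2: 16813+31008+43·17·25=66096; k=3: 40205+25600+43·32·25=100205; k=4: 57613+0+43·32·25=92013 → min 65508 | A₂..A₆: k=2: 0+47583+23·17·39=62832; k=3: 12512+56800+23·32·39=98016; k=4: 29920+31200+23·32·39=89824; k=5: 40783+0+23·25·39=63208 → min 62832.
Top-level splits: k=1: (A₁..A₁)·(A₂..A₆) → 0+62832+43·23·39 = 101403; k=2: (A₁..A₂)·(A₃..A₆) → 16813+47583+43·17·39 = 92905; k=3: (A₁..A₃)·(A₄..A₆) → 40205+56800+43·32·39 = 150669; k=4: (A₁..A₄)·(A₅..A₆) → 57613+31200+43·32·39 = 142477; k=5: (A₁..A₅)·(A₆..A₆) → 65508+0+43·25·39 = 107433.
Best split is after A₂, i.e. k = 2.

2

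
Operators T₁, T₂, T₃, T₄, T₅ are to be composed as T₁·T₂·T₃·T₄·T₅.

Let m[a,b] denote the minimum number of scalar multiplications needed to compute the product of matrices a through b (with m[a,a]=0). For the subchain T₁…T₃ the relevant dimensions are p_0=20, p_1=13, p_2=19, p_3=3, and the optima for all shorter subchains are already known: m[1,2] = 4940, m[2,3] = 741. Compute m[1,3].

m[1,3] = min over k∈[1,2] of m[1,k]+m[k+1,3]+p_{0}·p_k·p_{3}.
k=1: 0 + 741 + 20·13·3 = 1521; k=2: 4940 + 0 + 20·19·3 = 6080.
Minimum: 1521 at k=1.

1521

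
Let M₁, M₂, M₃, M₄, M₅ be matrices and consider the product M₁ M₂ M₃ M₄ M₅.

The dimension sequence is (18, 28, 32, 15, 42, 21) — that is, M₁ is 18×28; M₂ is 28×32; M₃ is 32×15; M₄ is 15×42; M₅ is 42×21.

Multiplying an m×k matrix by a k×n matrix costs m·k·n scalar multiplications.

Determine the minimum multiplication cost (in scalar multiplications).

39900

Adjacent pairs: M₁M₂ = 18·28·32 = 16128; M₂M₃ = 28·32·15 = 13440; M₃M₄ = 32·15·42 = 20160; M₄M₅ = 15·42·21 = 13230.
Length 3: M₁..M₃: k=1: 0+13440+18·28·15=21000; k=2: 16128+0+18·32·15=24768 → min 21000 | M₂..M₄: k=2: 0+20160+28·32·42=57792; k=3: 13440+0+28·15·42=31080 → min 31080 | M₃..M₅: k=3: 0+13230+32·15·21=23310; k=4: 20160+0+32·42·21=48384 → min 23310.
Length 4: M₁..M₄: k=1: 0+31080+18·28·42=52248; k=2: 16128+20160+18·32·42=60480; k=3: 21000+0+18·15·42=32340 → min 32340 | M₂..M₅: k=2: 0+23310+28·32·21=42126; k=3: 13440+13230+28·15·21=35490; k=4: 31080+0+28·42·21=55776 → min 35490.
Length 5: M₁..M₅: k=1: 0+35490+18·28·21=46074; k=2: 16128+23310+18·32·21=51534; k=3: 21000+13230+18·15·21=39900; k=4: 32340+0+18·42·21=48216 → min 39900.
Optimal order: ((M₁ (M₂ M₃)) (M₄ M₅)) with cost 39900.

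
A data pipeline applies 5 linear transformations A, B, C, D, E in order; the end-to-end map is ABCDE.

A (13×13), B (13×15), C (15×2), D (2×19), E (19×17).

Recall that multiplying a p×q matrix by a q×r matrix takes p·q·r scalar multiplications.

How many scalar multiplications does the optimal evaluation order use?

Adjacent pairs: AB = 13·13·15 = 2535; BC = 13·15·2 = 390; CD = 15·2·19 = 570; DE = 2·19·17 = 646.
Length 3: A..C: k=1: 0+390+13·13·2=728; k=2: 2535+0+13·15·2=2925 → min 728 | B..D: k=2: 0+570+13·15·19=4275; k=3: 390+0+13·2·19=884 → min 884 | C..E: k=3: 0+646+15·2·17=1156; k=4: 570+0+15·19·17=5415 → min 1156.
Length 4: A..D: k=1: 0+884+13·13·19=4095; k=2: 2535+570+13·15·19=6810; k=3: 728+0+13·2·19=1222 → min 1222 | B..E: k=2: 0+1156+13·15·17=4471; k=3: 390+646+13·2·17=1478; k=4: 884+0+13·19·17=5083 → min 1478.
Length 5: A..E: k=1: 0+1478+13·13·17=4351; k=2: 2535+1156+13·15·17=7006; k=3: 728+646+13·2·17=1816; k=4: 1222+0+13·19·17=5421 → min 1816.
Optimal order: ((A(BC))(DE)) with cost 1816.

1816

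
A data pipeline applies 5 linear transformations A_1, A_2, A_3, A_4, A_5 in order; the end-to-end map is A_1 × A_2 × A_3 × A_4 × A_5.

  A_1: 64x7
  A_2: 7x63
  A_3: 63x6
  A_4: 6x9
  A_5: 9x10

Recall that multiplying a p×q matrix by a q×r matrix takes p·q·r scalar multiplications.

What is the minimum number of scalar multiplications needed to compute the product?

Adjacent pairs: A_1A_2 = 64·7·63 = 28224; A_2A_3 = 7·63·6 = 2646; A_3A_4 = 63·6·9 = 3402; A_4A_5 = 6·9·10 = 540.
Length 3: A_1..A_3: k=1: 0+2646+64·7·6=5334; k=2: 28224+0+64·63·6=52416 → min 5334 | A_2..A_4: k=2: 0+3402+7·63·9=7371; k=3: 2646+0+7·6·9=3024 → min 3024 | A_3..A_5: k=3: 0+540+63·6·10=4320; k=4: 3402+0+63·9·10=9072 → min 4320.
Length 4: A_1..A_4: k=1: 0+3024+64·7·9=7056; k=2: 28224+3402+64·63·9=67914; k=3: 5334+0+64·6·9=8790 → min 7056 | A_2..A_5: k=2: 0+4320+7·63·10=8730; k=3: 2646+540+7·6·10=3606; k=4: 3024+0+7·9·10=3654 → min 3606.
Length 5: A_1..A_5: k=1: 0+3606+64·7·10=8086; k=2: 28224+4320+64·63·10=72864; k=3: 5334+540+64·6·10=9714; k=4: 7056+0+64·9·10=12816 → min 8086.
Optimal order: (A_1 × ((A_2 × A_3) × (A_4 × A_5))) with cost 8086.

8086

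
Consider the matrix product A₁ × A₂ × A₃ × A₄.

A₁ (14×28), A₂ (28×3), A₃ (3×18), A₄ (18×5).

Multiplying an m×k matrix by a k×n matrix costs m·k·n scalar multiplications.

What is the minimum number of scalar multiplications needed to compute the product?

Adjacent pairs: A₁A₂ = 14·28·3 = 1176; A₂A₃ = 28·3·18 = 1512; A₃A₄ = 3·18·5 = 270.
Length 3: A₁..A₃: k=1: 0+1512+14·28·18=8568; k=2: 1176+0+14·3·18=1932 → min 1932 | A₂..A₄: k=2: 0+270+28·3·5=690; k=3: 1512+0+28·18·5=4032 → min 690.
Length 4: A₁..A₄: k=1: 0+690+14·28·5=2650; k=2: 1176+270+14·3·5=1656; k=3: 1932+0+14·18·5=3192 → min 1656.
Optimal order: ((A₁ × A₂) × (A₃ × A₄)) with cost 1656.

1656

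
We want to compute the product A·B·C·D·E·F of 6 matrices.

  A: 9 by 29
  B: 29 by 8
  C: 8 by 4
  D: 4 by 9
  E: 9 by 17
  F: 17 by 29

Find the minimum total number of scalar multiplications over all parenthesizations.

Adjacent pairs: AB = 9·29·8 = 2088; BC = 29·8·4 = 928; CD = 8·4·9 = 288; DE = 4·9·17 = 612; EF = 9·17·29 = 4437.
Length 3: A..C: k=1: 0+928+9·29·4=1972; k=2: 2088+0+9·8·4=2376 → min 1972 | B..D: k=2: 0+288+29·8·9=2376; k=3: 928+0+29·4·9=1972 → min 1972 | C..E: k=3: 0+612+8·4·17=1156; k=4: 288+0+8·9·17=1512 → min 1156 | D..F: k=4: 0+4437+4·9·29=5481; k=5: 612+0+4·17·29=2584 → min 2584.
Length 4: A..D: k=1: 0+1972+9·29·9=4321; k=2: 2088+288+9·8·9=3024; k=3: 1972+0+9·4·9=2296 → min 2296 | B..E: k=2: 0+1156+29·8·17=5100; k=3: 928+612+29·4·17=3512; k=4: 1972+0+29·9·17=6409 → min 3512 | C..F: k=3: 0+2584+8·4·29=3512; k=4: 288+4437+8·9·29=6813; k=5: 1156+0+8·17·29=5100 → min 3512.
Length 5: A..E: k=1: 0+3512+9·29·17=7949; k=2: 2088+1156+9·8·17=4468; k=3: 1972+612+9·4·17=3196; k=4: 2296+0+9·9·17=3673 → min 3196 | B..F: k=2: 0+3512+29·8·29=10240; k=3: 928+2584+29·4·29=6876; k=4: 1972+4437+29·9·29=13978; k=5: 3512+0+29·17·29=17809 → min 6876.
Length 6: A..F: k=1: 0+6876+9·29·29=14445; k=2: 2088+3512+9·8·29=7688; k=3: 1972+2584+9·4·29=5600; k=4: 2296+4437+9·9·29=9082; k=5: 3196+0+9·17·29=7633 → min 5600.
Optimal order: ((A·(B·C))·((D·E)·F)) with cost 5600.

5600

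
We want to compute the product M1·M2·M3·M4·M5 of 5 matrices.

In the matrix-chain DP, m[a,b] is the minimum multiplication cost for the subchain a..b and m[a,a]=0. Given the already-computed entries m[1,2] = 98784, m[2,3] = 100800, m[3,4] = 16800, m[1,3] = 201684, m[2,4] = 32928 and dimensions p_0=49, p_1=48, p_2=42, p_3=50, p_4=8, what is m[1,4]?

m[1,4] = min over k∈[1,3] of m[1,k]+m[k+1,4]+p_{0}·p_k·p_{4}.
k=1: 0 + 32928 + 49·48·8 = 51744; k=2: 98784 + 16800 + 49·42·8 = 132048; k=3: 201684 + 0 + 49·50·8 = 221284.
Minimum: 51744 at k=1.

51744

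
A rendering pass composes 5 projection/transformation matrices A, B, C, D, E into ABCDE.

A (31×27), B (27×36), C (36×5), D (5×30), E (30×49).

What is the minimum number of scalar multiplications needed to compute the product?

Adjacent pairs: AB = 31·27·36 = 30132; BC = 27·36·5 = 4860; CD = 36·5·30 = 5400; DE = 5·30·49 = 7350.
Length 3: A..C: k=1: 0+4860+31·27·5=9045; k=2: 30132+0+31·36·5=35712 → min 9045 | B..D: k=2: 0+5400+27·36·30=34560; k=3: 4860+0+27·5·30=8910 → min 8910 | C..E: k=3: 0+7350+36·5·49=16170; k=4: 5400+0+36·30·49=58320 → min 16170.
Length 4: A..D: k=1: 0+8910+31·27·30=34020; k=2: 30132+5400+31·36·30=69012; k=3: 9045+0+31·5·30=13695 → min 13695 | B..E: k=2: 0+16170+27·36·49=63798; k=3: 4860+7350+27·5·49=18825; k=4: 8910+0+27·30·49=48600 → min 18825.
Length 5: A..E: k=1: 0+18825+31·27·49=59838; k=2: 30132+16170+31·36·49=100986; k=3: 9045+7350+31·5·49=23990; k=4: 13695+0+31·30·49=59265 → min 23990.
Optimal order: ((A(BC))(DE)) with cost 23990.

23990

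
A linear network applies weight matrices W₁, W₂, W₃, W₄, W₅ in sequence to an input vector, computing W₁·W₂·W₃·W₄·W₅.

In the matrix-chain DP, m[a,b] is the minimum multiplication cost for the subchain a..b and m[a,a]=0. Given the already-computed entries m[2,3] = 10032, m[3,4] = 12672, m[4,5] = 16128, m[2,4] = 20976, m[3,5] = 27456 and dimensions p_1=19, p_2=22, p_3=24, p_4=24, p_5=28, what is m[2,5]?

m[2,5] = min over k∈[2,4] of m[2,k]+m[k+1,5]+p_{1}·p_k·p_{5}.
k=2: 0 + 27456 + 19·22·28 = 39160; k=3: 10032 + 16128 + 19·24·28 = 38928; k=4: 20976 + 0 + 19·24·28 = 33744.
Minimum: 33744 at k=4.

33744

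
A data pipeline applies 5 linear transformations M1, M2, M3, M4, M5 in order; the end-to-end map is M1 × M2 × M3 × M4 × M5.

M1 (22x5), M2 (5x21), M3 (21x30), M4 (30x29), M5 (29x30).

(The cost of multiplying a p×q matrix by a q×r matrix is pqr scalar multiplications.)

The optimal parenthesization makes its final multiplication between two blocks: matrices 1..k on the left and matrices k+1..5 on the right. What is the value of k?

1

Adjacent pairs: M1M2 = 22·5·21 = 2310; M2M3 = 5·21·30 = 3150; M3M4 = 21·30·29 = 18270; M4M5 = 30·29·30 = 26100.
Length 3: M1..M3: k=1: 0+3150+22·5·30=6450; k=2: 2310+0+22·21·30=16170 → min 6450 | M2..M4: k=2: 0+18270+5·21·29=21315; k=3: 3150+0+5·30·29=7500 → min 7500 | M3..M5: k=3: 0+26100+21·30·30=45000; k=4: 18270+0+21·29·30=36540 → min 36540.
Length 4: M1..M4: k=1: 0+7500+22·5·29=10690; k=2: 2310+18270+22·21·29=33978; k=3: 6450+0+22·30·29=25590 → min 10690 | M2..M5: k=2: 0+36540+5·21·30=39690; k=3: 3150+26100+5·30·30=33750; k=4: 7500+0+5·29·30=11850 → min 11850.
Top-level splits: k=1: (M1..M1)·(M2..M5) → 0+11850+22·5·30 = 15150; k=2: (M1..M2)·(M3..M5) → 2310+36540+22·21·30 = 52710; k=3: (M1..M3)·(M4..M5) → 6450+26100+22·30·30 = 52350; k=4: (M1..M4)·(M5..M5) → 10690+0+22·29·30 = 29830.
Best split is after M1, i.e. k = 1.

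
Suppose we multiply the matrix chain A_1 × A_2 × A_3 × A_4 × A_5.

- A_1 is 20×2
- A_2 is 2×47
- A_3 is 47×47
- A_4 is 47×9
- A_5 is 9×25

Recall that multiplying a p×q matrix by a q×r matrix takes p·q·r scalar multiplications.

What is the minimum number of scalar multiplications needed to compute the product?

Adjacent pairs: A_1A_2 = 20·2·47 = 1880; A_2A_3 = 2·47·47 = 4418; A_3A_4 = 47·47·9 = 19881; A_4A_5 = 47·9·25 = 10575.
Length 3: A_1..A_3: k=1: 0+4418+20·2·47=6298; k=2: 1880+0+20·47·47=46060 → min 6298 | A_2..A_4: k=2: 0+19881+2·47·9=20727; k=3: 4418+0+2·47·9=5264 → min 5264 | A_3..A_5: k=3: 0+10575+47·47·25=65800; k=4: 19881+0+47·9·25=30456 → min 30456.
Length 4: A_1..A_4: k=1: 0+5264+20·2·9=5624; k=2: 1880+19881+20·47·9=30221; k=3: 6298+0+20·47·9=14758 → min 5624 | A_2..A_5: k=2: 0+30456+2·47·25=32806; k=3: 4418+10575+2·47·25=17343; k=4: 5264+0+2·9·25=5714 → min 5714.
Length 5: A_1..A_5: k=1: 0+5714+20·2·25=6714; k=2: 1880+30456+20·47·25=55836; k=3: 6298+10575+20·47·25=40373; k=4: 5624+0+20·9·25=10124 → min 6714.
Optimal order: (A_1 × (((A_2 × A_3) × A_4) × A_5)) with cost 6714.

6714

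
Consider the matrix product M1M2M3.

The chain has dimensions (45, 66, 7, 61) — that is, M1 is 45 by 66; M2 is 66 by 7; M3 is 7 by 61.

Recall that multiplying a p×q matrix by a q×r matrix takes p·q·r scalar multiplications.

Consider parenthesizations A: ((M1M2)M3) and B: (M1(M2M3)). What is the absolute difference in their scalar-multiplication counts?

169347

Order A = ((M1M2)M3): (M1M2): 45×66 by 66×7 → 45×7, cost 45·66·7 = 20790; ((M1M2)M3): 45×7 by 7×61 → 45×61, cost 45·7·61 = 19215; cumulative 40005. Total 40005.
Order B = (M1(M2M3)): (M2M3): 66×7 by 7×61 → 66×61, cost 66·7·61 = 28182; (M1(M2M3)): 45×66 by 66×61 → 45×61, cost 45·66·61 = 181170; cumulative 209352. Total 209352.
Difference: |40005 − 209352| = 169347.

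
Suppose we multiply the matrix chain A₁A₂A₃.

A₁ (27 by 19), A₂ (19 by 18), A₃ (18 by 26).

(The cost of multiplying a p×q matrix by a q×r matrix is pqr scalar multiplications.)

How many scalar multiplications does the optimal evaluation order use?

Order (A₁(A₂A₃)): (A₂A₃): 19×18 by 18×26 → 19×26, cost 19·18·26 = 8892; (A₁(A₂A₃)): 27×19 by 19×26 → 27×26, cost 27·19·26 = 13338; cumulative 22230. Total 22230.
Order ((A₁A₂)A₃): (A₁A₂): 27×19 by 19×18 → 27×18, cost 27·19·18 = 9234; ((A₁A₂)A₃): 27×18 by 18×26 → 27×26, cost 27·18·26 = 12636; cumulative 21870. Total 21870.
Minimum: 21870.

21870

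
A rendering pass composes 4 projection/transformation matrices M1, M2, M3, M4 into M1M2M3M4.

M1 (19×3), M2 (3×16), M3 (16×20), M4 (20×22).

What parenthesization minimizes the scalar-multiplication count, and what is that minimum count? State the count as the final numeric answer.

3534

Adjacent pairs: M1M2 = 19·3·16 = 912; M2M3 = 3·16·20 = 960; M3M4 = 16·20·22 = 7040.
Length 3: M1..M3: k=1: 0+960+19·3·20=2100; k=2: 912+0+19·16·20=6992 → min 2100 | M2..M4: k=2: 0+7040+3·16·22=8096; k=3: 960+0+3·20·22=2280 → min 2280.
Length 4: M1..M4: k=1: 0+2280+19·3·22=3534; k=2: 912+7040+19·16·22=14640; k=3: 2100+0+19·20·22=10460 → min 3534.
Optimal parenthesization: (M1((M2M3)M4)) with cost 3534.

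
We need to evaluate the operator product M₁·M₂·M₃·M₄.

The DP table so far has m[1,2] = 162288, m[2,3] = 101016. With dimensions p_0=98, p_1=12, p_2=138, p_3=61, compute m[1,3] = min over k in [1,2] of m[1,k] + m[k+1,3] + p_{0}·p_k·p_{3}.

172752

m[1,3] = min over k∈[1,2] of m[1,k]+m[k+1,3]+p_{0}·p_k·p_{3}.
k=1: 0 + 101016 + 98·12·61 = 172752; k=2: 162288 + 0 + 98·138·61 = 987252.
Minimum: 172752 at k=1.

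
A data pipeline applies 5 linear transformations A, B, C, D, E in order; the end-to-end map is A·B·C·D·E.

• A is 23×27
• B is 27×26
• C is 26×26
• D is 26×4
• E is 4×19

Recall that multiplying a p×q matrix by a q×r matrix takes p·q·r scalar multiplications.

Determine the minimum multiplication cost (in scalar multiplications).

Adjacent pairs: AB = 23·27·26 = 16146; BC = 27·26·26 = 18252; CD = 26·26·4 = 2704; DE = 26·4·19 = 1976.
Length 3: A..C: k=1: 0+18252+23·27·26=34398; k=2: 16146+0+23·26·26=31694 → min 31694 | B..D: k=2: 0+2704+27·26·4=5512; k=3: 18252+0+27·26·4=21060 → min 5512 | C..E: k=3: 0+1976+26·26·19=14820; k=4: 2704+0+26·4·19=4680 → min 4680.
Length 4: A..D: k=1: 0+5512+23·27·4=7996; k=2: 16146+2704+23·26·4=21242; k=3: 31694+0+23·26·4=34086 → min 7996 | B..E: k=2: 0+4680+27·26·19=18018; k=3: 18252+1976+27·26·19=33566; k=4: 5512+0+27·4·19=7564 → min 7564.
Length 5: A..E: k=1: 0+7564+23·27·19=19363; k=2: 16146+4680+23·26·19=32188; k=3: 31694+1976+23·26·19=45032; k=4: 7996+0+23·4·19=9744 → min 9744.
Optimal order: ((A·(B·(C·D)))·E) with cost 9744.

9744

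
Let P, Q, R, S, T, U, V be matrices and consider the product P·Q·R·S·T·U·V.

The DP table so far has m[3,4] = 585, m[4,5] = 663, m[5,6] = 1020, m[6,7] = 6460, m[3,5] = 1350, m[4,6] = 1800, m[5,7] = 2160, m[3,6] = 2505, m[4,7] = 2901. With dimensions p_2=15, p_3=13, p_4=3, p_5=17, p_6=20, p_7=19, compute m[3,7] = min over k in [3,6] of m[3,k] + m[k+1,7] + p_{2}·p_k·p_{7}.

m[3,7] = min over k∈[3,6] of m[3,k]+m[k+1,7]+p_{2}·p_k·p_{7}.
k=3: 0 + 2901 + 15·13·19 = 6606; k=4: 585 + 2160 + 15·3·19 = 3600; k=5: 1350 + 6460 + 15·17·19 = 12655; k=6: 2505 + 0 + 15·20·19 = 8205.
Minimum: 3600 at k=4.

3600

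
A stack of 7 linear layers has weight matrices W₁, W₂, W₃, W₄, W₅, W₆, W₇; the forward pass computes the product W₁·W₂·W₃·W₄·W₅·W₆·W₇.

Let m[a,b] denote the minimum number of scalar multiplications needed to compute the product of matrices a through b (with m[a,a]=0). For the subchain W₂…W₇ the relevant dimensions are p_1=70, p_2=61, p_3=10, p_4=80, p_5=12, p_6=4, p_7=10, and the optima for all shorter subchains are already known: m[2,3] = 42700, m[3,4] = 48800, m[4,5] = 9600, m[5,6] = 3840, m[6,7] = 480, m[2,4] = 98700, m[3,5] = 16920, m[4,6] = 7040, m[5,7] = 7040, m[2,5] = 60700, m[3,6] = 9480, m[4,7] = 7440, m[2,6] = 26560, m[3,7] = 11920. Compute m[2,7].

29360

m[2,7] = min over k∈[2,6] of m[2,k]+m[k+1,7]+p_{1}·p_k·p_{7}.
k=2: 0 + 11920 + 70·61·10 = 54620; k=3: 42700 + 7440 + 70·10·10 = 57140; k=4: 98700 + 7040 + 70·80·10 = 161740; k=5: 60700 + 480 + 70·12·10 = 69580; k=6: 26560 + 0 + 70·4·10 = 29360.
Minimum: 29360 at k=6.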